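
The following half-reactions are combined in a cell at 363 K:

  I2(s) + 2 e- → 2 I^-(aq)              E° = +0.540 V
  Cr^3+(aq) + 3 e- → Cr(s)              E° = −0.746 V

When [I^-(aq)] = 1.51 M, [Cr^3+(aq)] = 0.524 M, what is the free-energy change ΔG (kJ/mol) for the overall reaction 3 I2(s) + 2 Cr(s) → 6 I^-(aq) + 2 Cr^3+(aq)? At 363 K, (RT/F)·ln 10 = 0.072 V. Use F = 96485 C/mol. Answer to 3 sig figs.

−741 kJ/mol

With I₂/I⁻ reduced at the cathode, E°cell = +0.540 − (−0.746) = +1.286 V and n = 6.
Q = [I^-(aq)]^6·[Cr^3+(aq)]^2 = 3.25, so log Q = 0.513 and E = +1.286 − (0.072/6)(0.513) = +1.2798 V.
Then ΔG = −nFE = −6 × 96485 × +1.2798 J/mol = −741 kJ/mol.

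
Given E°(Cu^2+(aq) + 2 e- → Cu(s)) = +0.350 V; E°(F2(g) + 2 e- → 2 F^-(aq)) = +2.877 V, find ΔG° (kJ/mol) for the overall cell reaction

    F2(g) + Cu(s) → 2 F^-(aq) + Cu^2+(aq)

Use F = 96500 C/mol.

In the reaction as written F2(g) is reduced, so the F₂/F⁻ couple is the cathode and Cu²⁺/Cu is the anode.
E°cell = +2.877 − (+0.350) = +2.527 V; balancing electrons gives n = 2.
ΔG° = −nFE°cell = −(2)(96500)(+2.527) J/mol = −488 kJ/mol.

−488 kJ/mol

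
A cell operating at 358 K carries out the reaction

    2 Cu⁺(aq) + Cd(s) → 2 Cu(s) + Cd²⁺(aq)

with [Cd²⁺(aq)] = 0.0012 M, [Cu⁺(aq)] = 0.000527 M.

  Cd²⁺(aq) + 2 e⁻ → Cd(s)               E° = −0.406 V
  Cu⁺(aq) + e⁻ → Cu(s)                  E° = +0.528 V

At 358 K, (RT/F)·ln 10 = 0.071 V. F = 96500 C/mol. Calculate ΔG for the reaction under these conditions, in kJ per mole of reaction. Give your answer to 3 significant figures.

−155 kJ/mol

E°cell = +0.528 − (−0.406) = +0.934 V; the balanced reaction transfers n = 2 electrons.
Here Q = [Cd²⁺(aq)] / [Cu⁺(aq)]^2 = 4.32×10^3 (log Q = 3.636), giving E = +0.934 − (0.071/2)·(3.636) = +0.8049 V.
Finally ΔG = −nFE = −(2)(96500 C/mol)(+0.8049 V) = −155 kJ/mol.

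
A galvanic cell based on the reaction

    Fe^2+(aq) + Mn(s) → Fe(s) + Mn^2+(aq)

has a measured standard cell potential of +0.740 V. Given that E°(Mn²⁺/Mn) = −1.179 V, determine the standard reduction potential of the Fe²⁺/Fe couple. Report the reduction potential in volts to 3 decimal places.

In the reaction as written the Fe²⁺/Fe couple is reduced (cathode) and Mn²⁺/Mn is oxidized (anode), so E°cell = E°(Fe²⁺/Fe) − E°(Mn²⁺/Mn).
E°(Fe²⁺/Fe) = E°cell + E°(anode) = +0.740 + (−1.179) = −0.439 V.

−0.439 V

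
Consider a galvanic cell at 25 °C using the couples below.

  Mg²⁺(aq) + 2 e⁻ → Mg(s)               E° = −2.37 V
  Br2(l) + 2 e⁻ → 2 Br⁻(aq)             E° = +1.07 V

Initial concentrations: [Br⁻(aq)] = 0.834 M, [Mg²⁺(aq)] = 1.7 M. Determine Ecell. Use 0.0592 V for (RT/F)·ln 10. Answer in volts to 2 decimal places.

Since E°(Br₂/Br⁻) > E°(Mg²⁺/Mg), Br₂/Br⁻ serves as the cathode.
E°cell = +1.07 − (−2.37) = +3.44 V, with n = 2 electrons transferred.
For the overall reaction Br2(l) + Mg(s) → 2 Br⁻(aq) + Mg²⁺(aq), Q = [Br⁻(aq)]^2·[Mg²⁺(aq)] = 1.18, giving log Q = 0.073.
E = E° − (0.0592/n)·log Q = +3.44 − (0.0592/2)(0.073) = +3.44 V.

+3.44 V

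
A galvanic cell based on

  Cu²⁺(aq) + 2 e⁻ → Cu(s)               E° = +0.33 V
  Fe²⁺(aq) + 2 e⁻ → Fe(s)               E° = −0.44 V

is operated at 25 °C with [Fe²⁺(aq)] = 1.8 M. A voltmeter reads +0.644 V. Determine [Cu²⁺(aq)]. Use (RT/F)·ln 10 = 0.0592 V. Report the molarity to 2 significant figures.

0.00010 M

Cu²⁺/Cu is the cathode (higher E°); E°cell = +0.33 − (−0.44) = +0.77 V with n = 2.
Rearranging E = E° − (0.0592/n)·log Q gives log Q = 2(+0.77 − (+0.644))/0.0592 = 4.257.
For Cu²⁺(aq) + Fe(s) → Cu(s) + Fe²⁺(aq), the reaction quotient is Q = [Fe²⁺(aq)] / [Cu²⁺(aq)].
Substituting the known concentrations and solving, log [Cu²⁺(aq)] = −4.002 and [Cu²⁺(aq)] = 0.00010 M.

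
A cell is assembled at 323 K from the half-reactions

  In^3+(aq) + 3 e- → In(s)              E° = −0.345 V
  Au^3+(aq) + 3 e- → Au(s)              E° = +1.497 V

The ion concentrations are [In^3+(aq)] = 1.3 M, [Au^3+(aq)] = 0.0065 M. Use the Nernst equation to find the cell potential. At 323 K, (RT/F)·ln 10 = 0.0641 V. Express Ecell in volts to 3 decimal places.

+1.793 V

The Au³⁺/Au couple has the more positive E°, so it is the cathode; In³⁺/In is the anode.
The standard potential is +1.497 − (−0.345) = +1.842 V and the balanced reaction transfers n = 3 electrons.
For the overall reaction Au^3+(aq) + In(s) → Au(s) + In^3+(aq), Q = [In^3+(aq)] / [Au^3+(aq)] = 200, giving log Q = 2.301.
E = E° − (0.0641/n)·log Q = +1.842 − (0.0641/3)(2.301) = +1.793 V.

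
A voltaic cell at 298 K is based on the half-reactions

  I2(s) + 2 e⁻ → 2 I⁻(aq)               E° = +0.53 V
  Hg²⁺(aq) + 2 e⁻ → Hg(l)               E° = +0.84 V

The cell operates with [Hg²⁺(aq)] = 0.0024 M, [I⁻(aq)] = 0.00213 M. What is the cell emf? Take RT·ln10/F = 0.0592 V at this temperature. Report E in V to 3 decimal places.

Hg²⁺/Hg is reduced (cathode, E° = +0.84 V) and I₂/I⁻ is oxidized (anode).
E°cell = +0.84 − (+0.53) = +0.31 V, with n = 2 electrons transferred.
The balanced reaction is Hg²⁺(aq) + 2 I⁻(aq) → Hg(l) + I2(s), so Q = 1 / ([Hg²⁺(aq)]·[I⁻(aq)]^2) = 9.18×10^7 and log Q = 7.963.
Applying E = E° − (RT ln10/nF)·log Q gives +0.31 − (0.0592/2)(7.963) = +0.074 V.

+0.074 V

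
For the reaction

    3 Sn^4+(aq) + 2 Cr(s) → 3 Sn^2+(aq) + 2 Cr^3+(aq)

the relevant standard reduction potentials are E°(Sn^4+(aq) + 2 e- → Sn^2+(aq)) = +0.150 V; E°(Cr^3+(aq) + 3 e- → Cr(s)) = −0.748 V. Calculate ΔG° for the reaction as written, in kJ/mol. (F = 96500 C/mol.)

−520 kJ/mol

In the reaction as written Sn^4+(aq) is reduced, so the Sn⁴⁺/Sn²⁺ couple is the cathode and Cr³⁺/Cr is the anode.
E°cell = +0.150 − (−0.748) = +0.898 V; balancing electrons gives n = 6.
ΔG° = −nFE°cell = −(6)(96500)(+0.898) J/mol = −520 kJ/mol.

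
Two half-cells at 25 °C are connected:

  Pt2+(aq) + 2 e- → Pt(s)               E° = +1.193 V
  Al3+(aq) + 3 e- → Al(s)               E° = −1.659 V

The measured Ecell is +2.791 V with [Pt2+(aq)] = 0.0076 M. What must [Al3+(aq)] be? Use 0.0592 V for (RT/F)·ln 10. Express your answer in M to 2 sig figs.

The Pt²⁺/Pt couple has the larger reduction potential, so it is the cathode: E°cell = +1.193 − (−1.659) = +2.852 V and n = 6.
From the Nernst equation, log Q = n(E° − E)/0.0592 = 6·(+2.852 − (+2.791))/0.0592 = 6.182.
For 3 Pt2+(aq) + 2 Al(s) → 3 Pt(s) + 2 Al3+(aq), the reaction quotient is Q = [Al3+(aq)]^2 / [Pt2+(aq)]^3.
Solving for the unknown gives log [Al3+(aq)] = −0.088, so [Al3+(aq)] ≈ 0.82 M.

0.82 M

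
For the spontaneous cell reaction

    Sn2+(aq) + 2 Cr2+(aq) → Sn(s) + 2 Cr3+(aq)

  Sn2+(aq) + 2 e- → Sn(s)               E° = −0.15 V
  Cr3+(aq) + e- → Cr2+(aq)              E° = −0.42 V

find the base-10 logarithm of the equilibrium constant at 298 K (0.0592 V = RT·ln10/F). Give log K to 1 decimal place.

log K = 9.1

The Sn²⁺/Sn couple is reduced (cathode); E°cell = −0.15 − (−0.42) = +0.27 V with n = 2.
At equilibrium E = 0, so log K = nE°cell / 0.0592 = (2)(+0.27) / 0.0592 = 9.1.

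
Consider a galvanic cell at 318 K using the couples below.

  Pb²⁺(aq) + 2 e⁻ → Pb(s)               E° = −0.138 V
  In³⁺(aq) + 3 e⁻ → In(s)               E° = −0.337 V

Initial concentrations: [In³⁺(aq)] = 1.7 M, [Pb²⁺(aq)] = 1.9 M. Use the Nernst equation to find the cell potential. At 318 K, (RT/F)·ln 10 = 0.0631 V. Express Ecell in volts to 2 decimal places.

Since E°(Pb²⁺/Pb) > E°(In³⁺/In), Pb²⁺/Pb serves as the cathode.
E°cell = E°cat − E°an = −0.138 − (−0.337) = +0.199 V; n = 6.
The balanced reaction is 3 Pb²⁺(aq) + 2 In(s) → 3 Pb(s) + 2 In³⁺(aq), so Q = [In³⁺(aq)]^2 / [Pb²⁺(aq)]^3 = 0.421 and log Q = −0.375.
E = E° − (0.0631/n)·log Q = +0.199 − (0.0631/6)(−0.375) = +0.20 V.

+0.20 V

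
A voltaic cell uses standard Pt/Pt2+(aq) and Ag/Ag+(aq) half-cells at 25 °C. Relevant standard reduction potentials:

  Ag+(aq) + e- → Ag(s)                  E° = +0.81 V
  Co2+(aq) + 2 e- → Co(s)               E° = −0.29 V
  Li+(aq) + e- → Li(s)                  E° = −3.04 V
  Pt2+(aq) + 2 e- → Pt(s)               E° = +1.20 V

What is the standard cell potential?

Of the two couples in this cell, the one with the more positive reduction potential is reduced at the cathode: here that is Pt²⁺/Pt (+1.20 V); Ag⁺/Ag (+0.81 V) is the anode.
E°cell = E°(cathode) − E°(anode) = +1.20 − (+0.81) = +0.39 V.

+0.39 V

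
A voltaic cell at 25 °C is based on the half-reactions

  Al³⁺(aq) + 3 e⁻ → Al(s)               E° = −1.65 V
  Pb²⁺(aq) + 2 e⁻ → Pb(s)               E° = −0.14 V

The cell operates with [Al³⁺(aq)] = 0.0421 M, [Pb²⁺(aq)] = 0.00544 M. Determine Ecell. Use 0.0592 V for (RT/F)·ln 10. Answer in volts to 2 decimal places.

+1.47 V

Pb²⁺/Pb is reduced (cathode, E° = −0.14 V) and Al³⁺/Al is oxidized (anode).
E°cell = −0.14 − (−1.65) = +1.51 V, with n = 6 electrons transferred.
The balanced reaction is 3 Pb²⁺(aq) + 2 Al(s) → 3 Pb(s) + 2 Al³⁺(aq), so Q = [Al³⁺(aq)]^2 / [Pb²⁺(aq)]^3 = 1.1×10^4 and log Q = 4.042.
Applying E = E° − (RT ln10/nF)·log Q gives +1.51 − (0.0592/6)(4.042) = +1.47 V.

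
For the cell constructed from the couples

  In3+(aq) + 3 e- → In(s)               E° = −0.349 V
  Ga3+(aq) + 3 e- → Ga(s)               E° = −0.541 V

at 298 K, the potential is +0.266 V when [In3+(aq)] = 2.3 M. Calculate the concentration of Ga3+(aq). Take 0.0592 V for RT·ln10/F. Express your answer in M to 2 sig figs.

0.00041 M

With In³⁺/In at the cathode and Ga³⁺/Ga at the anode, E°cell = −0.349 − (−0.541) = +0.192 V (n = 3).
Rearranging E = E° − (0.0592/n)·log Q gives log Q = 3(+0.192 − (+0.266))/0.0592 = −3.750.
Balancing electrons gives In3+(aq) + Ga(s) → In(s) + Ga3+(aq); thus Q = [Ga3+(aq)] / [In3+(aq)].
Substituting the known concentrations and solving, log [Ga3+(aq)] = −3.388 and [Ga3+(aq)] = 0.00041 M.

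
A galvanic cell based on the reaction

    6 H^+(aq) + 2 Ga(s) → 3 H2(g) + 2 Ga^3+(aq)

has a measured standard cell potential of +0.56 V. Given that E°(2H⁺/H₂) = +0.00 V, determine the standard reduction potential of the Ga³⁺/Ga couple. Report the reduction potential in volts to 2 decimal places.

In the reaction as written the 2H⁺/H₂ couple is reduced (cathode) and Ga³⁺/Ga is oxidized (anode), so E°cell = E°(2H⁺/H₂) − E°(Ga³⁺/Ga).
E°(Ga³⁺/Ga) = E°(cathode) − E°cell = +0.00 − (+0.56) = −0.56 V.

−0.56 V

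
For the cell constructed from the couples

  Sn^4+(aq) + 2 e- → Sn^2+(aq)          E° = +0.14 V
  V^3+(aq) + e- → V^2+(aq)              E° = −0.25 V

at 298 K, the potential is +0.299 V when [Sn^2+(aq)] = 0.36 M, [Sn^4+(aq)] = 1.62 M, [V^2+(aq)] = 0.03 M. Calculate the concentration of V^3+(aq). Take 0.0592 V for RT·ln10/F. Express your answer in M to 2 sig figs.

Sn⁴⁺/Sn²⁺ is the cathode (higher E°); E°cell = +0.14 − (−0.25) = +0.39 V with n = 2.
From the Nernst equation, log Q = n(E° − E)/0.0592 = 2·(+0.39 − (+0.299))/0.0592 = 3.074.
Balancing electrons gives Sn^4+(aq) + 2 V^2+(aq) → Sn^2+(aq) + 2 V^3+(aq); thus Q = ([Sn^2+(aq)]·[V^3+(aq)]^2) / ([Sn^4+(aq)]·[V^2+(aq)]^2).
Substituting the known concentrations and solving, log [V^3+(aq)] = 0.341 and [V^3+(aq)] = 2.2 M.

2.2 M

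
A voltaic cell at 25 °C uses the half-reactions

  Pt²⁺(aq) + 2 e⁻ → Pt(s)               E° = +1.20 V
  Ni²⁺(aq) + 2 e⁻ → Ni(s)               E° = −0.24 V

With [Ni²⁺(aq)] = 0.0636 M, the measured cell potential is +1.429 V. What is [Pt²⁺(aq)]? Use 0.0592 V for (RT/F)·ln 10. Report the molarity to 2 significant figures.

The Pt²⁺/Pt couple has the larger reduction potential, so it is the cathode: E°cell = +1.20 − (−0.24) = +1.44 V and n = 2.
Rearranging E = E° − (0.0592/n)·log Q gives log Q = 2(+1.44 − (+1.429))/0.0592 = 0.372.
For Pt²⁺(aq) + Ni(s) → Pt(s) + Ni²⁺(aq), the reaction quotient is Q = [Ni²⁺(aq)] / [Pt²⁺(aq)].
Substituting the known concentrations and solving, log [Pt²⁺(aq)] = −1.569 and [Pt²⁺(aq)] = 0.027 M.

0.027 M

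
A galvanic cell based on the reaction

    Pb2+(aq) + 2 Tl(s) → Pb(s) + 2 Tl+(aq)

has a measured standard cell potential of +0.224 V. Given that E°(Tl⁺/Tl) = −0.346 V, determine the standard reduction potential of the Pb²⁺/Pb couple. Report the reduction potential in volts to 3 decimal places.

−0.122 V

In the reaction as written the Pb²⁺/Pb couple is reduced (cathode) and Tl⁺/Tl is oxidized (anode), so E°cell = E°(Pb²⁺/Pb) − E°(Tl⁺/Tl).
E°(Pb²⁺/Pb) = E°cell + E°(anode) = +0.224 + (−0.346) = −0.122 V.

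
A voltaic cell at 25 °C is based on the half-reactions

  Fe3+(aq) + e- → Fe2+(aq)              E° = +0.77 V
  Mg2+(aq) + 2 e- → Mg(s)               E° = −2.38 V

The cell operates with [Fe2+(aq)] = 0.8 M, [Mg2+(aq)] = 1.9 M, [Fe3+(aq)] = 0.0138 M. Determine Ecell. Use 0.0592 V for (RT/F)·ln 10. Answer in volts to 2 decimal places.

+3.04 V

Since E°(Fe³⁺/Fe²⁺) > E°(Mg²⁺/Mg), Fe³⁺/Fe²⁺ serves as the cathode.
E°cell = E°cat − E°an = +0.77 − (−2.38) = +3.15 V; n = 2.
For the overall reaction 2 Fe3+(aq) + Mg(s) → 2 Fe2+(aq) + Mg2+(aq), Q = ([Fe2+(aq)]^2·[Mg2+(aq)]) / [Fe3+(aq)]^2 = 6.39×10^3, giving log Q = 3.805.
E = E° − (0.0592/n)·log Q = +3.15 − (0.0592/2)(3.805) = +3.04 V.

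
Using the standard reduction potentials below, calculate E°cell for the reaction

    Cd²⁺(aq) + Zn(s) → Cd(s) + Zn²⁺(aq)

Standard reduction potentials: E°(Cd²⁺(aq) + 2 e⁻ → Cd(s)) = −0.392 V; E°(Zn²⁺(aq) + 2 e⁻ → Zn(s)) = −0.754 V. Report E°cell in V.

In the reaction as written, Cd²⁺(aq) is reduced (cathode) and Zn²⁺(aq) is produced by oxidation at the anode.
E°cell = E°(cathode) − E°(anode) = −0.392 − (−0.754) = +0.362 V.
The positive value indicates the reaction is spontaneous as written.

+0.362 V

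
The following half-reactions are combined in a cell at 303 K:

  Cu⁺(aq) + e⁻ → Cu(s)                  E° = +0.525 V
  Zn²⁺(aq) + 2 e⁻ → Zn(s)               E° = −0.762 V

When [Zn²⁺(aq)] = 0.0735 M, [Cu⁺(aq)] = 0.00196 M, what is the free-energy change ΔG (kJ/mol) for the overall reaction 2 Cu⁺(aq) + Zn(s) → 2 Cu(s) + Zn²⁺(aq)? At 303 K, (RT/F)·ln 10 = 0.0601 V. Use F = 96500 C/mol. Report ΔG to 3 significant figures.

The standard cell potential is +0.525 − (−0.762) = +1.287 V, with n = 2 electrons in the balanced equation.
Q = [Zn²⁺(aq)] / [Cu⁺(aq)]^2 = 1.91×10^4, so log Q = 4.282 and E = +1.287 − (0.0601/2)(4.282) = +1.1583 V.
Then ΔG = −nFE = −2 × 96500 × +1.1583 J/mol = −224 kJ/mol.

−224 kJ/mol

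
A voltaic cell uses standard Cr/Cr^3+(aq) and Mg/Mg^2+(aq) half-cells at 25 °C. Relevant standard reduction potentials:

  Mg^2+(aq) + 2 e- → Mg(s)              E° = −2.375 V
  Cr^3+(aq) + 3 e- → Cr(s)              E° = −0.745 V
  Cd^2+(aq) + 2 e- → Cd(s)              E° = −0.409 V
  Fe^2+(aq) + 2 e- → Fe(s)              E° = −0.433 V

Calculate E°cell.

Of the two couples in this cell, the one with the more positive reduction potential is reduced at the cathode: here that is Cr³⁺/Cr (−0.745 V); Mg²⁺/Mg (−2.375 V) is the anode.
E°cell = E°(cathode) − E°(anode) = −0.745 − (−2.375) = +1.630 V.

+1.630 V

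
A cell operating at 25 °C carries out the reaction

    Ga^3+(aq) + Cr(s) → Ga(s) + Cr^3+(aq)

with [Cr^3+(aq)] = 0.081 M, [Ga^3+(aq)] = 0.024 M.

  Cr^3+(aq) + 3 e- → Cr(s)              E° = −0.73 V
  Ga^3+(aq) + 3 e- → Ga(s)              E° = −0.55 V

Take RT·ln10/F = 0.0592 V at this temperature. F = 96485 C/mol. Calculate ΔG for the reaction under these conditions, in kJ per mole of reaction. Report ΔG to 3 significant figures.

−49.1 kJ/mol

With Ga³⁺/Ga reduced at the cathode, E°cell = −0.55 − (−0.73) = +0.18 V and n = 3.
Q = [Cr^3+(aq)] / [Ga^3+(aq)] = 3.38, so log Q = 0.528 and E = +0.18 − (0.0592/3)(0.528) = +0.1696 V.
Then ΔG = −nFE = −3 × 96485 × +0.1696 J/mol = −49.1 kJ/mol.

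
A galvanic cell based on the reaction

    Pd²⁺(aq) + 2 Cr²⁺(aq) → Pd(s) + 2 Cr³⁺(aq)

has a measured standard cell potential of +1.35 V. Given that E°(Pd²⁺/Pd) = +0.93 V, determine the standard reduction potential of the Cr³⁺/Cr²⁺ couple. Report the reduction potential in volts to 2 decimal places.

−0.42 V

In the reaction as written the Pd²⁺/Pd couple is reduced (cathode) and Cr³⁺/Cr²⁺ is oxidized (anode), so E°cell = E°(Pd²⁺/Pd) − E°(Cr³⁺/Cr²⁺).
E°(Cr³⁺/Cr²⁺) = E°(cathode) − E°cell = +0.93 − (+1.35) = −0.42 V.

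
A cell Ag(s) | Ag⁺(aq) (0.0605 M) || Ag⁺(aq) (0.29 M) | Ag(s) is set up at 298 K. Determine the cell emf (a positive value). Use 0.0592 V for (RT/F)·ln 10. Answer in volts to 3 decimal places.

0.040 V

For a concentration cell E°cell = 0, since both electrodes use the same couple.
The compartment with the higher Ag⁺(aq) concentration (0.29 M) acts as the cathode; ions are reduced there and produced at the dilute (0.0605 M) anode.
With n = 1, Ecell = −(0.0592/1)·log([dilute]/[conc]) = −(0.0592/1)·log(0.0605/0.29) = +0.040 V.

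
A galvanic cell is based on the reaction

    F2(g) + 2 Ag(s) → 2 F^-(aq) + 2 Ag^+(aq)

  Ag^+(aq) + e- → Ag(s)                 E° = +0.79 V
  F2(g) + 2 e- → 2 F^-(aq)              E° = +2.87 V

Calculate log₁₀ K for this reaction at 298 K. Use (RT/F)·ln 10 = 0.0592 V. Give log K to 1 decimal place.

log K = 70.3

The F₂/F⁻ couple is reduced (cathode); E°cell = +2.87 − (+0.79) = +2.08 V with n = 2.
At equilibrium E = 0, so log K = nE°cell / 0.0592 = (2)(+2.08) / 0.0592 = 70.3.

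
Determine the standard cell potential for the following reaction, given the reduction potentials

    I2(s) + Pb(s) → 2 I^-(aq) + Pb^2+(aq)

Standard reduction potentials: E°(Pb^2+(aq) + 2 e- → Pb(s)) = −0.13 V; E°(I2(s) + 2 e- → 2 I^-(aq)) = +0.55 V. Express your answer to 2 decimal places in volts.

In the reaction as written, I2(s) is reduced (cathode) and Pb^2+(aq) is produced by oxidation at the anode.
E°cell = E°(cathode) − E°(anode) = +0.55 − (−0.13) = +0.68 V.

+0.68 V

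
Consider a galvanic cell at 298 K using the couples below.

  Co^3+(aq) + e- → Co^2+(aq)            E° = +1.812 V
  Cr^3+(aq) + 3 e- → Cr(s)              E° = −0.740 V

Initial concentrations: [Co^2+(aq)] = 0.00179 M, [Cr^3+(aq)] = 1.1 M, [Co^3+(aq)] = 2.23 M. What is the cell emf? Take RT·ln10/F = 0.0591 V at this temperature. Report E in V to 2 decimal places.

Co³⁺/Co²⁺ is reduced (cathode, E° = +1.812 V) and Cr³⁺/Cr is oxidized (anode).
E°cell = E°cat − E°an = +1.812 − (−0.740) = +2.552 V; n = 3.
The balanced reaction is 3 Co^3+(aq) + Cr(s) → 3 Co^2+(aq) + Cr^3+(aq), so Q = ([Co^2+(aq)]^3·[Cr^3+(aq)]) / [Co^3+(aq)]^3 = 5.69×10^−10 and log Q = −9.245.
By the Nernst equation, E = +2.552 − (0.0591/3)·(−9.245) = +2.73 V.

+2.73 V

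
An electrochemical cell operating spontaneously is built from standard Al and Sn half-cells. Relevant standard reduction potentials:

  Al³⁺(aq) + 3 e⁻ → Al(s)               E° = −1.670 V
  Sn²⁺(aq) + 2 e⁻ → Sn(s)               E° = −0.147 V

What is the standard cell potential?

Of the two couples in this cell, the one with the more positive reduction potential is reduced at the cathode: here that is Sn²⁺/Sn (−0.147 V); Al³⁺/Al (−1.670 V) is the anode.
E°cell = E°(cathode) − E°(anode) = −0.147 − (−1.670) = +1.523 V.

+1.523 V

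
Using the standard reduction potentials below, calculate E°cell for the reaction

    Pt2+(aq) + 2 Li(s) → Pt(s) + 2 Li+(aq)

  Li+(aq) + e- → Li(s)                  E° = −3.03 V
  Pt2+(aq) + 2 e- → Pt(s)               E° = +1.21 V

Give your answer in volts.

+4.24 V

Pt2+(aq) gains electrons, so the Pt²⁺/Pt couple is the cathode; the Li⁺/Li couple is the anode.
E°cell = E°(cathode) − E°(anode) = +1.21 − (−3.03) = +4.24 V.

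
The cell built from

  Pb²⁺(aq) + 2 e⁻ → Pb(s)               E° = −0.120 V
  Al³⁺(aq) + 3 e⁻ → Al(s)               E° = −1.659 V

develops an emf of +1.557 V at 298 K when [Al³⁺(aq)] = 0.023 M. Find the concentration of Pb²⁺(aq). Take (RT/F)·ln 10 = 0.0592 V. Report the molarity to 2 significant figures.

0.33 M

The Pb²⁺/Pb couple has the larger reduction potential, so it is the cathode: E°cell = −0.120 − (−1.659) = +1.539 V and n = 6.
Rearranging E = E° − (0.0592/n)·log Q gives log Q = 6(+1.539 − (+1.557))/0.0592 = −1.824.
For 3 Pb²⁺(aq) + 2 Al(s) → 3 Pb(s) + 2 Al³⁺(aq), the reaction quotient is Q = [Al³⁺(aq)]^2 / [Pb²⁺(aq)]^3.
Isolating [Pb²⁺(aq)] in Q = 10^{−1.824} yields log [Pb²⁺(aq)] = −0.484, i.e. 0.33 M.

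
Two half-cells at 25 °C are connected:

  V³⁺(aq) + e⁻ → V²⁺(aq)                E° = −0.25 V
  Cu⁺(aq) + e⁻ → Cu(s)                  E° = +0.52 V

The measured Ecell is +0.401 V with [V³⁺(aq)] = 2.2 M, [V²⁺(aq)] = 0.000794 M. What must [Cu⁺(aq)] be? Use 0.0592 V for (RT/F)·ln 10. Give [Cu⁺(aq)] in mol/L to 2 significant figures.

0.0016 M

The Cu⁺/Cu couple has the larger reduction potential, so it is the cathode: E°cell = +0.52 − (−0.25) = +0.77 V and n = 1.
Since E = E° − (0.0592/n)·log Q, log Q = n(E° − E)/0.0592 = 6.233.
Balancing electrons gives Cu⁺(aq) + V²⁺(aq) → Cu(s) + V³⁺(aq); thus Q = [V³⁺(aq)] / ([Cu⁺(aq)]·[V²⁺(aq)]).
Substituting the known concentrations and solving, log [Cu⁺(aq)] = −2.790 and [Cu⁺(aq)] = 0.0016 M.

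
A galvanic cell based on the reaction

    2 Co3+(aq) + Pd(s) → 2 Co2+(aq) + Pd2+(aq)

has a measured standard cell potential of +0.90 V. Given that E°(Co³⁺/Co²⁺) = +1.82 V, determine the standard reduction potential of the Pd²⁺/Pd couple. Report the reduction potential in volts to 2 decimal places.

In the reaction as written the Co³⁺/Co²⁺ couple is reduced (cathode) and Pd²⁺/Pd is oxidized (anode), so E°cell = E°(Co³⁺/Co²⁺) − E°(Pd²⁺/Pd).
E°(Pd²⁺/Pd) = E°(cathode) − E°cell = +1.82 − (+0.90) = +0.92 V.

+0.92 V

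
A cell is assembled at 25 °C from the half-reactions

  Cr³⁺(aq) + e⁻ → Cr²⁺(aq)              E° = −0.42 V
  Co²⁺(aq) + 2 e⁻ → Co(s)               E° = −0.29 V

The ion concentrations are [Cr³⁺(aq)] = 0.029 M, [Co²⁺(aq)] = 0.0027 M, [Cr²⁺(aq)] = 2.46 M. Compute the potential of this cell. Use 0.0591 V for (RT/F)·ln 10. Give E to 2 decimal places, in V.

+0.17 V

The Co²⁺/Co couple has the more positive E°, so it is the cathode; Cr³⁺/Cr²⁺ is the anode.
E°cell = E°cat − E°an = −0.29 − (−0.42) = +0.13 V; n = 2.
The balanced reaction is Co²⁺(aq) + 2 Cr²⁺(aq) → Co(s) + 2 Cr³⁺(aq), so Q = [Cr³⁺(aq)]^2 / ([Co²⁺(aq)]·[Cr²⁺(aq)]^2) = 0.0515 and log Q = −1.288.
E = E° − (0.0591/n)·log Q = +0.13 − (0.0591/2)(−1.288) = +0.17 V.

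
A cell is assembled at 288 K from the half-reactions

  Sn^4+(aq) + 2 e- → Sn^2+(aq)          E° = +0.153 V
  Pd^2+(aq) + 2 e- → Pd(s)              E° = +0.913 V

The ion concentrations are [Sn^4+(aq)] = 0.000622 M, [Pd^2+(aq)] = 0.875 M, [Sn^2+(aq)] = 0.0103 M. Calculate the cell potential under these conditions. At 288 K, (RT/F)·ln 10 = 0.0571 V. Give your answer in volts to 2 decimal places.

+0.79 V

Pd²⁺/Pd is reduced (cathode, E° = +0.913 V) and Sn⁴⁺/Sn²⁺ is oxidized (anode).
The standard potential is +0.913 − (+0.153) = +0.760 V and the balanced reaction transfers n = 2 electrons.
The balanced reaction is Pd^2+(aq) + Sn^2+(aq) → Pd(s) + Sn^4+(aq), so Q = [Sn^4+(aq)] / ([Pd^2+(aq)]·[Sn^2+(aq)]) = 0.069 and log Q = −1.161.
Applying E = E° − (RT ln10/nF)·log Q gives +0.760 − (0.0571/2)(−1.161) = +0.79 V.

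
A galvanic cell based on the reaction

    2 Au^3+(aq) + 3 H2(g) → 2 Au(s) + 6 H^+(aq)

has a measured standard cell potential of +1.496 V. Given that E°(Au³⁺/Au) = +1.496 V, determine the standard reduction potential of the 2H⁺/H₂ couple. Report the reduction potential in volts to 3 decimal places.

In the reaction as written the Au³⁺/Au couple is reduced (cathode) and 2H⁺/H₂ is oxidized (anode), so E°cell = E°(Au³⁺/Au) − E°(2H⁺/H₂).
E°(2H⁺/H₂) = E°(cathode) − E°cell = +1.496 − (+1.496) = +0.000 V.

+0.000 V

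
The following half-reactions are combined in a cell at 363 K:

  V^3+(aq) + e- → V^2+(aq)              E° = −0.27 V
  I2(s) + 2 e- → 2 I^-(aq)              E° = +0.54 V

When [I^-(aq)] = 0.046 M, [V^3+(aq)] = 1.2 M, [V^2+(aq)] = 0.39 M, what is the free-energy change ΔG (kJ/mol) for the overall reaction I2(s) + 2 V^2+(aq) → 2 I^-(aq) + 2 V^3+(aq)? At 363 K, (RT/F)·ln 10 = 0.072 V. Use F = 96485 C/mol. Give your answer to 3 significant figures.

E°cell = +0.54 − (−0.27) = +0.81 V; the balanced reaction transfers n = 2 electrons.
The reaction quotient is ([I^-(aq)]^2·[V^3+(aq)]^2) / [V^2+(aq)]^2 = 0.02; by Nernst, E = +0.81 − (0.072/2)(−1.698) = +0.8711 V.
ΔG = −nFE = −(2)(96485)(+0.8711) J/mol = −168 kJ/mol.

−168 kJ/mol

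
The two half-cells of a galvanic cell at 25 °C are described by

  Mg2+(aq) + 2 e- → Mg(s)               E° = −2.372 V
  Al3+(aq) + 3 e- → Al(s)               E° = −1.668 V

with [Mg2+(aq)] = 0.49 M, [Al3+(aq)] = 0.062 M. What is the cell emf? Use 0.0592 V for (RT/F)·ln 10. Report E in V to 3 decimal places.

Since E°(Al³⁺/Al) > E°(Mg²⁺/Mg), Al³⁺/Al serves as the cathode.
E°cell = −1.668 − (−2.372) = +0.704 V, with n = 6 electrons transferred.
For the overall reaction 2 Al3+(aq) + 3 Mg(s) → 2 Al(s) + 3 Mg2+(aq), Q = [Mg2+(aq)]^3 / [Al3+(aq)]^2 = 30.6, giving log Q = 1.486.
By the Nernst equation, E = +0.704 − (0.0592/6)·(1.486) = +0.689 V.

+0.689 V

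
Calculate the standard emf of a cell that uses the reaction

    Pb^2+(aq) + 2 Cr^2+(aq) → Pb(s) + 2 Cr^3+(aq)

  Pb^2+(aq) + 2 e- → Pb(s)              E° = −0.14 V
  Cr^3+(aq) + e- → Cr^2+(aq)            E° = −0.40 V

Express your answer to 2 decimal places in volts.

+0.26 V

In the reaction as written, Pb^2+(aq) is reduced (cathode) and Cr^3+(aq) is produced by oxidation at the anode.
E°cell = E°(cathode) − E°(anode) = −0.14 − (−0.40) = +0.26 V.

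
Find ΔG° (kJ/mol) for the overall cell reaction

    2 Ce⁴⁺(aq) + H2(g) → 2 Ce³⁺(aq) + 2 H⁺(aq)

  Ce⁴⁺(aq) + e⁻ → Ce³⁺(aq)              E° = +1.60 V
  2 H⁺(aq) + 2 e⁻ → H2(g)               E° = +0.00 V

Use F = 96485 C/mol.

−309 kJ/mol

In the reaction as written Ce⁴⁺(aq) is reduced, so the Ce⁴⁺/Ce³⁺ couple is the cathode and 2H⁺/H₂ is the anode.
E°cell = +1.60 − (+0.00) = +1.60 V; balancing electrons gives n = 2.
ΔG° = −nFE°cell = −(2)(96485)(+1.60) J/mol = −309 kJ/mol.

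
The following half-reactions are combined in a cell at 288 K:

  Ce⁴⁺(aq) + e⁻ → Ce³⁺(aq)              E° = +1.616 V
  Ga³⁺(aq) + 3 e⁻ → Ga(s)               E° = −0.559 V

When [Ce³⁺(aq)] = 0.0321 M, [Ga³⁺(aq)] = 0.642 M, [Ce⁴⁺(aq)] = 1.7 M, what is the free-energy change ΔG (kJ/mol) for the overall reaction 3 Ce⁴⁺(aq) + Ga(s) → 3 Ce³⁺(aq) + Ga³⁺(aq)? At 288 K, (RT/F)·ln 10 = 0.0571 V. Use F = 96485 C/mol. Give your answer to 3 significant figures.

−659 kJ/mol

With Ce⁴⁺/Ce³⁺ reduced at the cathode, E°cell = +1.616 − (−0.559) = +2.175 V and n = 3.
The reaction quotient is ([Ce³⁺(aq)]^3·[Ga³⁺(aq)]) / [Ce⁴⁺(aq)]^3 = 4.32×10^−6; by Nernst, E = +2.175 − (0.0571/3)(−5.364) = +2.2771 V.
Finally ΔG = −nFE = −(3)(96485 C/mol)(+2.2771 V) = −659 kJ/mol.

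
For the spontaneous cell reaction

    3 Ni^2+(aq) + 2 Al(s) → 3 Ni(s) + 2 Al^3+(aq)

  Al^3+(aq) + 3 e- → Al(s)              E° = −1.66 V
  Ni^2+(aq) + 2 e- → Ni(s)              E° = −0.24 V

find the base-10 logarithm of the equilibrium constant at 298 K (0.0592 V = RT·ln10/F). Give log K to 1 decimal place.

The Ni²⁺/Ni couple is reduced (cathode); E°cell = −0.24 − (−1.66) = +1.42 V with n = 6.
At equilibrium E = 0, so log K = nE°cell / 0.0592 = (6)(+1.42) / 0.0592 = 143.9.

log K = 143.9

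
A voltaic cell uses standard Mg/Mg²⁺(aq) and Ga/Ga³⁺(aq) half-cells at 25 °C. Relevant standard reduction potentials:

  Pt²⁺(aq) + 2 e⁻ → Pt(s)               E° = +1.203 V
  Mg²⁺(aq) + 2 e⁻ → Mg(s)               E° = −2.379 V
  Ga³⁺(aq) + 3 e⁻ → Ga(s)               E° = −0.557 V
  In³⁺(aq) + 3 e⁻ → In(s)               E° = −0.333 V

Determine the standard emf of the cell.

+1.822 V

Of the two couples in this cell, the one with the more positive reduction potential is reduced at the cathode: here that is Ga³⁺/Ga (−0.557 V); Mg²⁺/Mg (−2.379 V) is the anode.
E°cell = E°(cathode) − E°(anode) = −0.557 − (−2.379) = +1.822 V.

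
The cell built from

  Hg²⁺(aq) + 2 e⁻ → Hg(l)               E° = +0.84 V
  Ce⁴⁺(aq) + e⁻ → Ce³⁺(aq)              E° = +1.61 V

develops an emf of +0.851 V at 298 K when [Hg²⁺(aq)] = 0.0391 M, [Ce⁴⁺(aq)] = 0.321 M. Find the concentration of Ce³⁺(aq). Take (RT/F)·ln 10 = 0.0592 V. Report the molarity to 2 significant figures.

The Ce⁴⁺/Ce³⁺ couple has the larger reduction potential, so it is the cathode: E°cell = +1.61 − (+0.84) = +0.77 V and n = 2.
Since E = E° − (0.0592/n)·log Q, log Q = n(E° − E)/0.0592 = −2.736.
For 2 Ce⁴⁺(aq) + Hg(l) → 2 Ce³⁺(aq) + Hg²⁺(aq), the reaction quotient is Q = ([Ce³⁺(aq)]^2·[Hg²⁺(aq)]) / [Ce⁴⁺(aq)]^2.
Solving for the unknown gives log [Ce³⁺(aq)] = −1.158, so [Ce³⁺(aq)] ≈ 0.070 M.

0.070 M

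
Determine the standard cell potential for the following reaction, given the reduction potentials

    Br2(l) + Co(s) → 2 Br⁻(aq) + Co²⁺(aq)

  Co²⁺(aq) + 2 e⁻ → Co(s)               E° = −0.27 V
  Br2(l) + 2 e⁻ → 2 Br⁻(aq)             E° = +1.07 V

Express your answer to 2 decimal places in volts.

Br2(l) gains electrons, so the Br₂/Br⁻ couple is the cathode; the Co²⁺/Co couple is the anode.
E°cell = E°(cathode) − E°(anode) = +1.07 − (−0.27) = +1.34 V.

+1.34 V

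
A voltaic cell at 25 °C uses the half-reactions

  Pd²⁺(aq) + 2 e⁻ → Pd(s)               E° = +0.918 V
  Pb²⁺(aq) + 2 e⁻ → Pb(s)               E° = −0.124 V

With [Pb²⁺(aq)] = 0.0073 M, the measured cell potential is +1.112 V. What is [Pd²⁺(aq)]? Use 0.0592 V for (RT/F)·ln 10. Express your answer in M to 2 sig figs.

Pd²⁺/Pd is the cathode (higher E°); E°cell = +0.918 − (−0.124) = +1.042 V with n = 2.
Since E = E° − (0.0592/n)·log Q, log Q = n(E° − E)/0.0592 = −2.365.
Balancing electrons gives Pd²⁺(aq) + Pb(s) → Pd(s) + Pb²⁺(aq); thus Q = [Pb²⁺(aq)] / [Pd²⁺(aq)].
Solving for the unknown gives log [Pd²⁺(aq)] = 0.228, so [Pd²⁺(aq)] ≈ 1.7 M.

1.7 M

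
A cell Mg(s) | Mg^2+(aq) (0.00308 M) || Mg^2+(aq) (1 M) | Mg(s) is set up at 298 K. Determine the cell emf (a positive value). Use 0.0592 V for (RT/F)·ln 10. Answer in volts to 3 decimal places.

For a concentration cell E°cell = 0, since both electrodes use the same couple.
The compartment with the higher Mg^2+(aq) concentration (1 M) acts as the cathode; ions are reduced there and produced at the dilute (0.00308 M) anode.
With n = 2, Ecell = −(0.0592/2)·log([dilute]/[conc]) = −(0.0592/2)·log(0.00308/1) = +0.074 V.

0.074 V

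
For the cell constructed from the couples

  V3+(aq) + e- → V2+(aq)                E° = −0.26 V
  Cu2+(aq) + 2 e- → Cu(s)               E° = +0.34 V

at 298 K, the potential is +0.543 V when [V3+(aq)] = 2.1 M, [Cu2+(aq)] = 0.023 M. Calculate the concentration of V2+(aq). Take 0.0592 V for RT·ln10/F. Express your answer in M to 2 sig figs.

The Cu²⁺/Cu couple has the larger reduction potential, so it is the cathode: E°cell = +0.34 − (−0.26) = +0.60 V and n = 2.
Rearranging E = E° − (0.0592/n)·log Q gives log Q = 2(+0.60 − (+0.543))/0.0592 = 1.926.
The balanced reaction is Cu2+(aq) + 2 V2+(aq) → Cu(s) + 2 V3+(aq), so Q = [V3+(aq)]^2 / ([Cu2+(aq)]·[V2+(aq)]^2).
Isolating [V2+(aq)] in Q = 10^{1.926} yields log [V2+(aq)] = 0.178, i.e. 1.5 M.

1.5 M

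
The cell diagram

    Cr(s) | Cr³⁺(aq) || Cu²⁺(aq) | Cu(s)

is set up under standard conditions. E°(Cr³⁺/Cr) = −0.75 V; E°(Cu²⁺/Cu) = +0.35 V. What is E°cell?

By convention the left-hand electrode in cell notation is the anode (oxidation) and the right-hand electrode is the cathode (reduction).
E°cell = E°(right) − E°(left) = +0.35 − (−0.75) = +1.10 V.

+1.10 V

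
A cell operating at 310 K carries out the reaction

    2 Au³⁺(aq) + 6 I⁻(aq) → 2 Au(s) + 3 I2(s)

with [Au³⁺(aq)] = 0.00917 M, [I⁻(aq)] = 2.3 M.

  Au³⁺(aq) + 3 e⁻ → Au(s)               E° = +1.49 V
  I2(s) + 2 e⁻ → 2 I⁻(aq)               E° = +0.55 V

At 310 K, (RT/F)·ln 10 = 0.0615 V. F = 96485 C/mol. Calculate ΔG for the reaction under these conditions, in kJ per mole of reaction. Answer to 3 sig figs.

With Au³⁺/Au reduced at the cathode, E°cell = +1.49 − (+0.55) = +0.94 V and n = 6.
The reaction quotient is 1 / ([Au³⁺(aq)]^2·[I⁻(aq)]^6) = 80.3; by Nernst, E = +0.94 − (0.0615/6)(1.905) = +0.9205 V.
Then ΔG = −nFE = −6 × 96485 × +0.9205 J/mol = −533 kJ/mol.

−533 kJ/mol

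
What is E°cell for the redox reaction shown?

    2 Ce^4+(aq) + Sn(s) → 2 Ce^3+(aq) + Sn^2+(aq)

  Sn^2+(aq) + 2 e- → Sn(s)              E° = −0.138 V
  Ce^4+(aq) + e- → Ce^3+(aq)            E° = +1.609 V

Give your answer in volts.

+1.747 V

Ce^4+(aq) gains electrons, so the Ce⁴⁺/Ce³⁺ couple is the cathode; the Sn²⁺/Sn couple is the anode.
E°cell = E°(cathode) − E°(anode) = +1.609 − (−0.138) = +1.747 V.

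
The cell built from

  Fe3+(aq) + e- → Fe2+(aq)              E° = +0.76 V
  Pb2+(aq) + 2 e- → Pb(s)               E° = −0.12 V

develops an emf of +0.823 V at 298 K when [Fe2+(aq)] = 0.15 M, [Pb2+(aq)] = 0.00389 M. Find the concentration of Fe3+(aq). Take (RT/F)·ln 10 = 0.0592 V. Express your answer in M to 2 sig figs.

0.0010 M

With Fe³⁺/Fe²⁺ at the cathode and Pb²⁺/Pb at the anode, E°cell = +0.76 − (−0.12) = +0.88 V (n = 2).
Since E = E° − (0.0592/n)·log Q, log Q = n(E° − E)/0.0592 = 1.926.
For 2 Fe3+(aq) + Pb(s) → 2 Fe2+(aq) + Pb2+(aq), the reaction quotient is Q = ([Fe2+(aq)]^2·[Pb2+(aq)]) / [Fe3+(aq)]^2.
Solving for the unknown gives log [Fe3+(aq)] = −2.992, so [Fe3+(aq)] ≈ 0.0010 M.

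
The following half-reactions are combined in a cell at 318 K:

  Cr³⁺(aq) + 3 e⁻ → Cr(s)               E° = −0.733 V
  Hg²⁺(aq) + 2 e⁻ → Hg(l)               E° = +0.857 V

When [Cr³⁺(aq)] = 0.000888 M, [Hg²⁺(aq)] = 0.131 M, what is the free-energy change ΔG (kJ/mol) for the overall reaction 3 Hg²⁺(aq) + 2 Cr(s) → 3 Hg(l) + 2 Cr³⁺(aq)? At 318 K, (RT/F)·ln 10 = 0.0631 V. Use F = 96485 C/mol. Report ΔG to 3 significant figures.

The standard cell potential is +0.857 − (−0.733) = +1.590 V, with n = 6 electrons in the balanced equation.
The reaction quotient is [Cr³⁺(aq)]^2 / [Hg²⁺(aq)]^3 = 0.000351; by Nernst, E = +1.590 − (0.0631/6)(−3.455) = +1.6263 V.
Then ΔG = −nFE = −6 × 96485 × +1.6263 J/mol = −941 kJ/mol.

−941 kJ/mol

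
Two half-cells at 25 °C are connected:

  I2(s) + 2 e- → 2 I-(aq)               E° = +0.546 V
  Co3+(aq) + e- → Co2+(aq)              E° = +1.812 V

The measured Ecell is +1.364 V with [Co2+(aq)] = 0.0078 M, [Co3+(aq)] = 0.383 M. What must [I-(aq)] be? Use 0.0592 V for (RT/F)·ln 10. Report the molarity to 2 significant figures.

The Co³⁺/Co²⁺ couple has the larger reduction potential, so it is the cathode: E°cell = +1.812 − (+0.546) = +1.266 V and n = 2.
Rearranging E = E° − (0.0592/n)·log Q gives log Q = 2(+1.266 − (+1.364))/0.0592 = −3.311.
For 2 Co3+(aq) + 2 I-(aq) → 2 Co2+(aq) + I2(s), the reaction quotient is Q = [Co2+(aq)]^2 / ([Co3+(aq)]^2·[I-(aq)]^2).
Substituting the known concentrations and solving, log [I-(aq)] = −0.036 and [I-(aq)] = 0.92 M.

0.92 M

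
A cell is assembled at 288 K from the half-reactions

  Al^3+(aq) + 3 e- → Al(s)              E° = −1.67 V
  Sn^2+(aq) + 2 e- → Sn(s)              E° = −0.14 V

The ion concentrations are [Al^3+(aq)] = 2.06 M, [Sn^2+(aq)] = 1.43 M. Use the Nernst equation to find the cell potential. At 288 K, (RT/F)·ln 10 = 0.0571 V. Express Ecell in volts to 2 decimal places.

+1.53 V

The Sn²⁺/Sn couple has the more positive E°, so it is the cathode; Al³⁺/Al is the anode.
E°cell = E°cat − E°an = −0.14 − (−1.67) = +1.53 V; n = 6.
Balancing gives 3 Sn^2+(aq) + 2 Al(s) → 3 Sn(s) + 2 Al^3+(aq); hence Q = [Al^3+(aq)]^2 / [Sn^2+(aq)]^3 = 1.45 (log Q = 0.162).
E = E° − (0.0571/n)·log Q = +1.53 − (0.0571/6)(0.162) = +1.53 V.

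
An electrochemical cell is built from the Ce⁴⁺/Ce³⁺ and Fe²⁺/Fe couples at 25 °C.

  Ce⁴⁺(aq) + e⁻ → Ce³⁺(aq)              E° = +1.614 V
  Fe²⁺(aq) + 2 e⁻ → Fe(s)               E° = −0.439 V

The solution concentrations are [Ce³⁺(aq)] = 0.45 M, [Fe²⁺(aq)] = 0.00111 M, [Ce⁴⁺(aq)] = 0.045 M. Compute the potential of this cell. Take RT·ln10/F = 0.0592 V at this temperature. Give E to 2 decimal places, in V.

+2.08 V

Since E°(Ce⁴⁺/Ce³⁺) > E°(Fe²⁺/Fe), Ce⁴⁺/Ce³⁺ serves as the cathode.
The standard potential is +1.614 − (−0.439) = +2.053 V and the balanced reaction transfers n = 2 electrons.
For the overall reaction 2 Ce⁴⁺(aq) + Fe(s) → 2 Ce³⁺(aq) + Fe²⁺(aq), Q = ([Ce³⁺(aq)]^2·[Fe²⁺(aq)]) / [Ce⁴⁺(aq)]^2 = 0.111, giving log Q = −0.955.
E = E° − (0.0592/n)·log Q = +2.053 − (0.0592/2)(−0.955) = +2.08 V.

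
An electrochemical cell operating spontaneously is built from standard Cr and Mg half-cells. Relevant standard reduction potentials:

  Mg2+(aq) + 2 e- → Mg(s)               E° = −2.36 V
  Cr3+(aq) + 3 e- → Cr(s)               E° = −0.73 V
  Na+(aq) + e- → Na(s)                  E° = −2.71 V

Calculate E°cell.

+1.63 V

Of the two couples in this cell, the one with the more positive reduction potential is reduced at the cathode: here that is Cr³⁺/Cr (−0.73 V); Mg²⁺/Mg (−2.36 V) is the anode.
E°cell = E°(cathode) − E°(anode) = −0.73 − (−2.36) = +1.63 V.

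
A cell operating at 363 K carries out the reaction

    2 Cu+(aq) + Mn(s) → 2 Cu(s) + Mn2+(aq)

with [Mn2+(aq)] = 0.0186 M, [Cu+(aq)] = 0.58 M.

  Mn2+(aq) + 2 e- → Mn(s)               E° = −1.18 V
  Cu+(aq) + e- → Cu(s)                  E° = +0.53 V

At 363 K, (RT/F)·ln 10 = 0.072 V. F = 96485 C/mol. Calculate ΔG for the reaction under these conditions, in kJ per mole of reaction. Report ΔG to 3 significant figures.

E°cell = +0.53 − (−1.18) = +1.71 V; the balanced reaction transfers n = 2 electrons.
Q = [Mn2+(aq)] / [Cu+(aq)]^2 = 0.0553, so log Q = −1.257 and E = +1.71 − (0.072/2)(−1.257) = +1.7553 V.
Finally ΔG = −nFE = −(2)(96485 C/mol)(+1.7553 V) = −339 kJ/mol.

−339 kJ/mol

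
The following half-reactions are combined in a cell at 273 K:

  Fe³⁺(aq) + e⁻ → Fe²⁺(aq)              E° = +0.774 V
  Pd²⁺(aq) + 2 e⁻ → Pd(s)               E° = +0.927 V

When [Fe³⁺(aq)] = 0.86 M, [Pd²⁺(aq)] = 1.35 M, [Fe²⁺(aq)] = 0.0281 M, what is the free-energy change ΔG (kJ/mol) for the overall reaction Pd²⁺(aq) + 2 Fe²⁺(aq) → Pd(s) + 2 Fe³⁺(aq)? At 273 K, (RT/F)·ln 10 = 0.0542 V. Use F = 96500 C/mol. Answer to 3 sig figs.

With Pd²⁺/Pd reduced at the cathode, E°cell = +0.927 − (+0.774) = +0.153 V and n = 2.
The reaction quotient is [Fe³⁺(aq)]^2 / ([Pd²⁺(aq)]·[Fe²⁺(aq)]^2) = 694; by Nernst, E = +0.153 − (0.0542/2)(2.841) = +0.0760 V.
Finally ΔG = −nFE = −(2)(96500 C/mol)(+0.0760 V) = −14.7 kJ/mol.

−14.7 kJ/mol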